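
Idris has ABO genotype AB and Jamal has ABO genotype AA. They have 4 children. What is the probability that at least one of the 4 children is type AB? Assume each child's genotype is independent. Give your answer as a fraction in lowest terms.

ABO cross AB × AA → 1/2 A, 1/2 AB.
So P(type AB) = 1/2 per child.
P(none) = (1/2)^4 = 1/16; P(at least one) = 1 − 1/16 = 15/16.

15/16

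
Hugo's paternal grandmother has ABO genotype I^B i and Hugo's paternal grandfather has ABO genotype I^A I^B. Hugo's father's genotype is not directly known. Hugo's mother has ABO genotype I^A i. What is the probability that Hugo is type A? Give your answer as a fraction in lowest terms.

3/8

Hugo's father's ABO genotype from I^B i × I^A I^B: 1/4 I^A I^B, 1/4 I^A i, 1/4 I^B I^B, 1/4 I^B i.
Crossing each possibility with the mother I^A i and summing P(type A): 1/4·1/2 + 1/4·3/4 + 1/4·0 + 1/4·1/4 = 3/8.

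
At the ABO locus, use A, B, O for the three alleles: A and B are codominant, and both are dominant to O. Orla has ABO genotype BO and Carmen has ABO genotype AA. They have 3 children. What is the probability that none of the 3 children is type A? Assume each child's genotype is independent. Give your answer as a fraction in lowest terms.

ABO cross BO × AA → 1/2 A, 1/2 AB.
So P(type A) = 1/2 per child.
P(not type A) = 1/2 for one child; (1/2)^3 = 1/8.

1/8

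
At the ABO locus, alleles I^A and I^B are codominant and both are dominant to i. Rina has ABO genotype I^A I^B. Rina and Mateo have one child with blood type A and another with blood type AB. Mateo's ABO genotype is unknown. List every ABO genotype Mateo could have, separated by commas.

I^A I^A, I^A I^B, I^A i, I^B i

For each candidate genotype of Mateo, check whether crossing it with I^A I^B can produce every observed child phenotype.
  I^A I^A → possible child types {A, AB} ✓
  I^A I^B → possible child types {A, B, AB} ✓
  I^A i → possible child types {A, B, AB} ✓
  I^B I^B → possible child types {B, AB} ✗
  I^B i → possible child types {A, B, AB} ✓
  i i → possible child types {A, B} ✗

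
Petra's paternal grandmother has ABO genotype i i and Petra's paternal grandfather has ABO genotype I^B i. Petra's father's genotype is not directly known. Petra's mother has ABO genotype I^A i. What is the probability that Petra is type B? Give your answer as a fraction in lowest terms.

Petra's father's ABO genotype from i i × I^B i: 1/2 I^B i, 1/2 i i.
Crossing each possibility with the mother I^A i and summing P(type B): 1/2·1/4 + 1/2·0 = 1/8.

1/8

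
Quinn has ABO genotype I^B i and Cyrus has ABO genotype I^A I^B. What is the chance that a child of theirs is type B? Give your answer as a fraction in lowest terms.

ABO cross I^B i × I^A I^B → offspring phenotypes: 1/4 A, 1/2 B, 1/4 AB.
So P(type B) = 1/2.

1/2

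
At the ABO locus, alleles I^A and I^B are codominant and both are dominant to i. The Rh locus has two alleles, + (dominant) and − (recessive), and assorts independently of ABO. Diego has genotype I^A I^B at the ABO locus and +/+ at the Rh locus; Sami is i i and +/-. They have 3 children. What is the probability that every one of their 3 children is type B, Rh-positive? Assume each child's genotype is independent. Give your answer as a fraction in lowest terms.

ABO cross I^A I^B × i i → 1/2 A, 1/2 B.
Rh cross +/+ × +/- → 1 Rh+; so P(type B, Rh-positive) = 1/2 × 1 = 1/2 per child.
All 3 independent: (1/2)^3 = 1/8.

1/8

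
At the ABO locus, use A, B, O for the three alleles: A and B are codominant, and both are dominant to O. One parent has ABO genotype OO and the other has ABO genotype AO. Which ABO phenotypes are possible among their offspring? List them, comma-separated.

Gametes from OO × AO give offspring ABO genotypes AO, OO, i.e. phenotypes O, A.

O, A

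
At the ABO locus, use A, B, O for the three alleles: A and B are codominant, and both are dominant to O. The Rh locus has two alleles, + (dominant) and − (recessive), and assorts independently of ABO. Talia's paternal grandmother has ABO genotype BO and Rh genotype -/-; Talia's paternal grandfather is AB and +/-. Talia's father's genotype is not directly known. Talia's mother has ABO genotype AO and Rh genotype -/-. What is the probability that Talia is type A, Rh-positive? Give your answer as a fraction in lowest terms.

3/32

Talia's father's ABO genotype from BO × AB: 1/4 AB, 1/4 AO, 1/4 BB, 1/4 BO.
Crossing each possibility with the mother AO and summing P(type A): 1/4·1/2 + 1/4·3/4 + 1/4·0 + 1/4·1/4 = 3/8.
Similarly for Rh via the father's Rh distribution: P(Rh+) = 1/4.
Independent loci: 3/8 × 1/4 = 3/32.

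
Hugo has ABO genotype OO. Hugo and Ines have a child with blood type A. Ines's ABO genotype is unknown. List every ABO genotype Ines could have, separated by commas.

AA, AB, AO

For each candidate genotype of Ines, check whether crossing it with OO can produce every observed child phenotype.
  AA → possible child types {A} ✓
  AB → possible child types {A, B} ✓
  AO → possible child types {O, A} ✓
  BB → possible child types {B} ✗
  BO → possible child types {O, B} ✗
  OO → possible child types {O} ✗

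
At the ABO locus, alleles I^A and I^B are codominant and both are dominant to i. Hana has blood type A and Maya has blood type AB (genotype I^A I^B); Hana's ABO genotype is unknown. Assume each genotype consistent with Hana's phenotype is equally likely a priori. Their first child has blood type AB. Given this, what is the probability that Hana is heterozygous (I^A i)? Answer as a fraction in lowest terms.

Possible genotypes: Hana ∈ {I^A I^A, I^A i}; Maya ∈ {I^A I^B}.
Weight each parental genotype pair by prior × P(type-AB child):
  I^A I^A × I^A I^B: posterior weight 2/3.
  I^A i × I^A I^B: posterior weight 1/3.
Sum the posterior weight over pairs where Hana is I^A i: 1/3.

1/3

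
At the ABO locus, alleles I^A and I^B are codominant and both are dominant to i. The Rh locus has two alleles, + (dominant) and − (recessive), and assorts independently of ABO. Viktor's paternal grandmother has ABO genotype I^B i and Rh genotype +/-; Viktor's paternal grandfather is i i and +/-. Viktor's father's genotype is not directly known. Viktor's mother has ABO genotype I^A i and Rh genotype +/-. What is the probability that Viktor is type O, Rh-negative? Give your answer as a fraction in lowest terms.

3/32

Viktor's father's ABO genotype from I^B i × i i: 1/2 I^B i, 1/2 i i.
Crossing each possibility with the mother I^A i and summing P(type O): 1/2·1/4 + 1/2·1/2 = 3/8.
Similarly for Rh via the father's Rh distribution: P(Rh-) = 1/4.
Independent loci: 3/8 × 1/4 = 3/32.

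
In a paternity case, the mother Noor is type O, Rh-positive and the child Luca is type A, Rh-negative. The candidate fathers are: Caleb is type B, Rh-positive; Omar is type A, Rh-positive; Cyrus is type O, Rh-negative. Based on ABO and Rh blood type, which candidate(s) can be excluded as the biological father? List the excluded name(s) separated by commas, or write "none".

A candidate is excluded only if no genotype consistent with his phenotype could produce a type A, Rh-negative child with a type O, Rh-positive mother.
Caleb (type B, Rh+): no genotype consistent with that phenotype can produce a type-A Rh- child with a type-O mother.
Cyrus (type O, Rh-): no genotype consistent with that phenotype can produce a type-A Rh- child with a type-O mother.

Caleb, Cyrus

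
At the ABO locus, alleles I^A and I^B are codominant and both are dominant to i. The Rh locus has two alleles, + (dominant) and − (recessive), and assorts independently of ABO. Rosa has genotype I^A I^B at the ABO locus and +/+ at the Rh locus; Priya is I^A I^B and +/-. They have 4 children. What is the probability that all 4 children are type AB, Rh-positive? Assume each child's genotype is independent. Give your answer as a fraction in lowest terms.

1/16

ABO cross I^A I^B × I^A I^B → 1/4 A, 1/4 B, 1/2 AB.
Rh cross +/+ × +/- → 1 Rh+; so P(type AB, Rh-positive) = 1/2 × 1 = 1/2 per child.
All 4 independent: (1/2)^4 = 1/16.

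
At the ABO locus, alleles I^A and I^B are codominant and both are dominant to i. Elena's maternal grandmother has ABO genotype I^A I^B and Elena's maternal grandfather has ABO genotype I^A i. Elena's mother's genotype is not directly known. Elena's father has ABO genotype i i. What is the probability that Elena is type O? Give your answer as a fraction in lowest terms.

1/4

Elena's mother's ABO genotype from I^A I^B × I^A i: 1/4 I^A I^A, 1/4 I^A I^B, 1/4 I^A i, 1/4 I^B i.
Crossing each possibility with the father i i and summing P(type O): 1/4·0 + 1/4·0 + 1/4·1/2 + 1/4·1/2 = 1/4.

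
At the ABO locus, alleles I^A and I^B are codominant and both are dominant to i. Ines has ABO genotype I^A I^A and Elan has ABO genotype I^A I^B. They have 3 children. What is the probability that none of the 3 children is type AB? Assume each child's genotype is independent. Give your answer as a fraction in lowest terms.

ABO cross I^A I^A × I^A I^B → 1/2 A, 1/2 AB.
So P(type AB) = 1/2 per child.
P(not type AB) = 1/2 for one child; (1/2)^3 = 1/8.

1/8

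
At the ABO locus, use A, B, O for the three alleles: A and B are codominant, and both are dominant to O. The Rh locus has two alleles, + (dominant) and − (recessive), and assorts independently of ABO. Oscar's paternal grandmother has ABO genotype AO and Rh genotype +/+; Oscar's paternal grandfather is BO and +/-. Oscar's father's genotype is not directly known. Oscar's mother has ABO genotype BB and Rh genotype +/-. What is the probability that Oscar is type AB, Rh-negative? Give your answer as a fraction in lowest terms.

Oscar's father's ABO genotype from AO × BO: 1/4 AB, 1/4 AO, 1/4 BO, 1/4 OO.
Crossing each possibility with the mother BB and summing P(type AB): 1/4·1/2 + 1/4·1/2 + 1/4·0 + 1/4·0 = 1/4.
Similarly for Rh via the father's Rh distribution: P(Rh-) = 1/8.
Independent loci: 1/4 × 1/8 = 1/32.

1/32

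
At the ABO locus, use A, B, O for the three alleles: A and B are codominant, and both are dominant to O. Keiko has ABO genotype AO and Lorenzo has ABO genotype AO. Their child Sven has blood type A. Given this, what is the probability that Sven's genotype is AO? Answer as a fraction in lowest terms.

Cross AO × AO → 1/4 AA, 1/2 AO, 1/4 OO.
Type-A genotypes among offspring: AA (1/4), AO (1/2); total 3/4.
P(AO | type A) = (1/2) / (3/4) = 2/3.

2/3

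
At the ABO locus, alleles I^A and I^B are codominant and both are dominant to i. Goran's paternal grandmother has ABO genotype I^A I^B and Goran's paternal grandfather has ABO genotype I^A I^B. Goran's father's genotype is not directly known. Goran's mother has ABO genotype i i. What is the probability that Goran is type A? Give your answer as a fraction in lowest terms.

Goran's father's ABO genotype from I^A I^B × I^A I^B: 1/4 I^A I^A, 1/2 I^A I^B, 1/4 I^B I^B.
Crossing each possibility with the mother i i and summing P(type A): 1/4·1 + 1/2·1/2 + 1/4·0 = 1/2.

1/2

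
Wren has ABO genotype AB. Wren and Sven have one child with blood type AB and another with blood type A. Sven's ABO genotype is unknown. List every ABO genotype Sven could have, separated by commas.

For each candidate genotype of Sven, check whether crossing it with AB can produce every observed child phenotype.
  AA → possible child types {A, AB} ✓
  AB → possible child types {A, B, AB} ✓
  AO → possible child types {A, B, AB} ✓
  BB → possible child types {B, AB} ✗
  BO → possible child types {A, B, AB} ✓
  OO → possible child types {A, B} ✗

AA, AB, AO, BO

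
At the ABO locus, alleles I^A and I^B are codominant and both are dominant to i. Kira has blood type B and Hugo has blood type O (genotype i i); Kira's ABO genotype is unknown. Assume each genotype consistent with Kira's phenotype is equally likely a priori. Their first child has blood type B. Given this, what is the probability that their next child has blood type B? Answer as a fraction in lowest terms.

Possible genotypes: Kira ∈ {I^B I^B, I^B i}; Hugo ∈ {i i}.
Weight each parental genotype pair by prior × P(type-B child):
  I^B I^B × i i: posterior weight 2/3; P(next child type B) = 1.
  I^B i × i i: posterior weight 1/3; P(next child type B) = 1/2.
Weighted sum = 5/6.

5/6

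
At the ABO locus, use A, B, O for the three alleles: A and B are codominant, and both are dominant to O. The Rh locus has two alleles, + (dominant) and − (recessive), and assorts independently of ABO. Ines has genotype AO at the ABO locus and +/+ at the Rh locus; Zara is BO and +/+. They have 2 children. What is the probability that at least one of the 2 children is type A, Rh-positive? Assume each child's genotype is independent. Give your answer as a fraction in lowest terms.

ABO cross AO × BO → 1/4 O, 1/4 A, 1/4 B, 1/4 AB.
Rh cross +/+ × +/+ → 1 Rh+; so P(type A, Rh-positive) = 1/4 × 1 = 1/4 per child.
P(none) = (3/4)^2 = 9/16; P(at least one) = 1 − 9/16 = 7/16.

7/16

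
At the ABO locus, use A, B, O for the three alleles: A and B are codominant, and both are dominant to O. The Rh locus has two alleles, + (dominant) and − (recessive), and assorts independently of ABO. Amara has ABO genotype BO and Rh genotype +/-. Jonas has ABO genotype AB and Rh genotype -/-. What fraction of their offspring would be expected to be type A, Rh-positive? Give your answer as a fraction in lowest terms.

1/8

ABO cross BO × AB → offspring phenotypes: 1/4 A, 1/2 B, 1/4 AB.
Rh cross +/- × -/- → 1/2 Rh+, 1/2 Rh-.
Independent loci: P(type A, Rh-positive) = 1/4 × 1/2 = 1/8.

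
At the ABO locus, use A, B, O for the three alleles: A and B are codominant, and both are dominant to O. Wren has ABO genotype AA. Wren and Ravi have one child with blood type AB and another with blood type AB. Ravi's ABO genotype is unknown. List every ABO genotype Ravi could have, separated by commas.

For each candidate genotype of Ravi, check whether crossing it with AA can produce every observed child phenotype.
  AA → possible child types {A} ✗
  AB → possible child types {A, AB} ✓
  AO → possible child types {A} ✗
  BB → possible child types {AB} ✓
  BO → possible child types {A, AB} ✓
  OO → possible child types {A} ✗

AB, BB, BO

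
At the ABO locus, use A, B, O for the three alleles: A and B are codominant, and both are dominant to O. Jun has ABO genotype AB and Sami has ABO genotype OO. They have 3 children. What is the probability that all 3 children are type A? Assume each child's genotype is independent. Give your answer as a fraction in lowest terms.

ABO cross AB × OO → 1/2 A, 1/2 B.
So P(type A) = 1/2 per child.
All 3 independent: (1/2)^3 = 1/8.

1/8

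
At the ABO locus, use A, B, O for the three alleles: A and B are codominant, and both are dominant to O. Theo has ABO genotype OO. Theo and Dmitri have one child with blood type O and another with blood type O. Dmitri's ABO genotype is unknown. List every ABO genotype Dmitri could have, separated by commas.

AO, BO, OO

For each candidate genotype of Dmitri, check whether crossing it with OO can produce every observed child phenotype.
  AA → possible child types {A} ✗
  AB → possible child types {A, B} ✗
  AO → possible child types {O, A} ✓
  BB → possible child types {B} ✗
  BO → possible child types {O, B} ✓
  OO → possible child types {O} ✓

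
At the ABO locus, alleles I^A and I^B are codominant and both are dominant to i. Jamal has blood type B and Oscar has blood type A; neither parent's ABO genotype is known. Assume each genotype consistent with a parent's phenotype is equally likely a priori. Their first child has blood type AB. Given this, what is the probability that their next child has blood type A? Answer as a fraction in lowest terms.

Possible genotypes: Jamal ∈ {I^B I^B, I^B i}; Oscar ∈ {I^A I^A, I^A i}.
Weight each parental genotype pair by prior × P(type-AB child):
  I^B I^B × I^A I^A: posterior weight 4/9; P(next child type A) = 0.
  I^B I^B × I^A i: posterior weight 2/9; P(next child type A) = 0.
  I^B i × I^A I^A: posterior weight 2/9; P(next child type A) = 1/2.
  I^B i × I^A i: posterior weight 1/9; P(next child type A) = 1/4.
Weighted sum = 5/36.

5/36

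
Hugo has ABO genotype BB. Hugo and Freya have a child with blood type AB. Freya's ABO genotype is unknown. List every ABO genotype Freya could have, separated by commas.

AA, AB, AO

For each candidate genotype of Freya, check whether crossing it with BB can produce every observed child phenotype.
  AA → possible child types {AB} ✓
  AB → possible child types {B, AB} ✓
  AO → possible child types {B, AB} ✓
  BB → possible child types {B} ✗
  BO → possible child types {B} ✗
  OO → possible child types {B} ✗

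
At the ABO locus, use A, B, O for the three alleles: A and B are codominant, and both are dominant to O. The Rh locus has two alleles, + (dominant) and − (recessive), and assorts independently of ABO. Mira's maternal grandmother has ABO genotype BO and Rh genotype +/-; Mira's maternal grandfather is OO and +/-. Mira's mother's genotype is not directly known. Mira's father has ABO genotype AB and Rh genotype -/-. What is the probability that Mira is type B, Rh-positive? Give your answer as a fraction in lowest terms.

Mira's mother's ABO genotype from BO × OO: 1/2 BO, 1/2 OO.
Crossing each possibility with the father AB and summing P(type B): 1/2·1/2 + 1/2·1/2 = 1/2.
Similarly for Rh via the mother's Rh distribution: P(Rh+) = 1/2.
Independent loci: 1/2 × 1/2 = 1/4.

1/4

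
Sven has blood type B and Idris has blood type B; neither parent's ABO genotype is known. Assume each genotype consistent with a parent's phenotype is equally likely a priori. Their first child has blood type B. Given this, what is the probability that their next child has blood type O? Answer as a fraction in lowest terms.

1/20

Possible genotypes: Sven ∈ {I^B I^B, I^B i}; Idris ∈ {I^B I^B, I^B i}.
Weight each parental genotype pair by prior × P(type-B child):
  I^B I^B × I^B I^B: posterior weight 4/15; P(next child type O) = 0.
  I^B I^B × I^B i: posterior weight 4/15; P(next child type O) = 0.
  I^B i × I^B I^B: posterior weight 4/15; P(next child type O) = 0.
  I^B i × I^B i: posterior weight 1/5; P(next child type O) = 1/4.
Weighted sum = 1/20.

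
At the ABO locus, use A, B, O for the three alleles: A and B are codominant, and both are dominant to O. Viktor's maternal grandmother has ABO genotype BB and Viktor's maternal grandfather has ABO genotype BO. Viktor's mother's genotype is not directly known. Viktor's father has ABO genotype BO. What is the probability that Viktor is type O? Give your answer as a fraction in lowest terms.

1/8

Viktor's mother's ABO genotype from BB × BO: 1/2 BB, 1/2 BO.
Crossing each possibility with the father BO and summing P(type O): 1/2·0 + 1/2·1/4 = 1/8.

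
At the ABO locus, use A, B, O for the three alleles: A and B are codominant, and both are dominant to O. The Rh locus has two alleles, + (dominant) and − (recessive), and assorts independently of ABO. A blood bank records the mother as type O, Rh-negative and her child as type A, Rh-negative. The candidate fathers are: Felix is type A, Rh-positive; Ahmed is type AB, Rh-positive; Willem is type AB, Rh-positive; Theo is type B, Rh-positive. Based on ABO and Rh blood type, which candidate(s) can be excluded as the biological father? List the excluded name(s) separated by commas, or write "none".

A candidate is excluded only if no genotype consistent with his phenotype could produce a type A, Rh-negative child with a type O, Rh-negative mother.
Theo (type B, Rh+): no genotype consistent with that phenotype can produce a type-A Rh- child with a type-O mother.

Theo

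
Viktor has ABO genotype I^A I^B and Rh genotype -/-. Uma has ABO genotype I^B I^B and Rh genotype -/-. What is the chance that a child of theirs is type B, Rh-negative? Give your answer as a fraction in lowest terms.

ABO cross I^A I^B × I^B I^B → offspring phenotypes: 1/2 B, 1/2 AB.
Rh cross -/- × -/- → 1 Rh-.
Independent loci: P(type B, Rh-negative) = 1/2 × 1 = 1/2.

1/2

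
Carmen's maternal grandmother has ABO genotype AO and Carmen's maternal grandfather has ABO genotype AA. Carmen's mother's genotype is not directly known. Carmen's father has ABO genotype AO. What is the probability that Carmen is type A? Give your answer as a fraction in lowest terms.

7/8

Carmen's mother's ABO genotype from AO × AA: 1/2 AA, 1/2 AO.
Crossing each possibility with the father AO and summing P(type A): 1/2·1 + 1/2·3/4 = 7/8.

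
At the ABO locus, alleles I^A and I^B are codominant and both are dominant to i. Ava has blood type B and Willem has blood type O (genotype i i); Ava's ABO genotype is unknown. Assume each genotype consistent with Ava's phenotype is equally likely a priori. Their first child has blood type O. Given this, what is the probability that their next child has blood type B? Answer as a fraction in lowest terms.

Possible genotypes: Ava ∈ {I^B I^B, I^B i}; Willem ∈ {i i}.
Weight each parental genotype pair by prior × P(type-O child):
  I^B i × i i: posterior weight 1; P(next child type B) = 1/2.
Weighted sum = 1/2.

1/2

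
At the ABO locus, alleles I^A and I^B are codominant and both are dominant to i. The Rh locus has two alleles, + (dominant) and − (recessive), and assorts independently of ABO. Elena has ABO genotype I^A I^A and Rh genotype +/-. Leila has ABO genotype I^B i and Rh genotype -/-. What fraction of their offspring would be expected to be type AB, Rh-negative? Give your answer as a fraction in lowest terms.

1/4

ABO cross I^A I^A × I^B i → offspring phenotypes: 1/2 A, 1/2 AB.
Rh cross +/- × -/- → 1/2 Rh+, 1/2 Rh-.
Independent loci: P(type AB, Rh-negative) = 1/2 × 1/2 = 1/4.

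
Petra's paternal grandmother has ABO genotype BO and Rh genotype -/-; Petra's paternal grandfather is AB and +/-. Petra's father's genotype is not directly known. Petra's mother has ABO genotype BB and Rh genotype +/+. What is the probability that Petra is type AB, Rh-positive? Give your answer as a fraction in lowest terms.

1/4

Petra's father's ABO genotype from BO × AB: 1/4 AB, 1/4 AO, 1/4 BB, 1/4 BO.
Crossing each possibility with the mother BB and summing P(type AB): 1/4·1/2 + 1/4·1/2 + 1/4·0 + 1/4·0 = 1/4.
Similarly for Rh via the father's Rh distribution: P(Rh+) = 1.
Independent loci: 1/4 × 1 = 1/4.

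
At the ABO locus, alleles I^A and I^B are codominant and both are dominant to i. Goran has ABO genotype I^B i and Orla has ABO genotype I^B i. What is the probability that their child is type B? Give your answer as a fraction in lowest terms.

ABO cross I^B i × I^B i → offspring phenotypes: 1/4 O, 3/4 B.
So P(type B) = 3/4.

3/4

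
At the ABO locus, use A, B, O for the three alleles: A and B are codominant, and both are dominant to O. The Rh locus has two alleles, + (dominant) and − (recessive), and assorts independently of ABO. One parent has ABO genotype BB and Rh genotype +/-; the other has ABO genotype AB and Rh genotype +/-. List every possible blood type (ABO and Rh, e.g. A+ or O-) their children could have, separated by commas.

B+, B-, AB+, AB-

Gametes from BB × AB give offspring ABO genotypes AB, BB, i.e. phenotypes B, AB.
Rh cross +/- × +/- → phenotypes Rh+, Rh-.
Combining independently: B+, B-, AB+, AB-.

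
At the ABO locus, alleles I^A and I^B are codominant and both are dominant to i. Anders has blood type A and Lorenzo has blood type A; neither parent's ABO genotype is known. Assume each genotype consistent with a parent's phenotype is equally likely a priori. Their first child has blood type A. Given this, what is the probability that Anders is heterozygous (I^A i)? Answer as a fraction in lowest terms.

7/15

Possible genotypes: Anders ∈ {I^A I^A, I^A i}; Lorenzo ∈ {I^A I^A, I^A i}.
Weight each parental genotype pair by prior × P(type-A child):
  I^A I^A × I^A I^A: posterior weight 4/15.
  I^A I^A × I^A i: posterior weight 4/15.
  I^A i × I^A I^A: posterior weight 4/15.
  I^A i × I^A i: posterior weight 1/5.
Sum the posterior weight over pairs where Anders is I^A i: 7/15.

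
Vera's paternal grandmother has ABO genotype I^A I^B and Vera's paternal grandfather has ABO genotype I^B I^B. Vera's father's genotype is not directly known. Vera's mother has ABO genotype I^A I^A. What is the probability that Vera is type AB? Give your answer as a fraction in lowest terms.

Vera's father's ABO genotype from I^A I^B × I^B I^B: 1/2 I^A I^B, 1/2 I^B I^B.
Crossing each possibility with the mother I^A I^A and summing P(type AB): 1/2·1/2 + 1/2·1 = 3/4.

3/4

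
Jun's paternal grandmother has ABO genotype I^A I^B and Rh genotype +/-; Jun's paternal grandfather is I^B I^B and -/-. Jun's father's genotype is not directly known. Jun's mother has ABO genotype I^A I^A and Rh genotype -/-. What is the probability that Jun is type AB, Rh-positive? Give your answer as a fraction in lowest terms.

3/16

Jun's father's ABO genotype from I^A I^B × I^B I^B: 1/2 I^A I^B, 1/2 I^B I^B.
Crossing each possibility with the mother I^A I^A and summing P(type AB): 1/2·1/2 + 1/2·1 = 3/4.
Similarly for Rh via the father's Rh distribution: P(Rh+) = 1/4.
Independent loci: 3/4 × 1/4 = 3/16.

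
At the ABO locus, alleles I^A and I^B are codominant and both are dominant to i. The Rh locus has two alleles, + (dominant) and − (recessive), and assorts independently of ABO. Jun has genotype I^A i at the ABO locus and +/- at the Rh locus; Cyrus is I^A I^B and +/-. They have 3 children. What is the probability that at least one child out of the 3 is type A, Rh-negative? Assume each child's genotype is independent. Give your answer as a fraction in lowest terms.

ABO cross I^A i × I^A I^B → 1/2 A, 1/4 B, 1/4 AB.
Rh cross +/- × +/- → 3/4 Rh+, 1/4 Rh-; so P(type A, Rh-negative) = 1/2 × 1/4 = 1/8 per child.
P(none) = (7/8)^3 = 343/512; P(at least one) = 1 − 343/512 = 169/512.

169/512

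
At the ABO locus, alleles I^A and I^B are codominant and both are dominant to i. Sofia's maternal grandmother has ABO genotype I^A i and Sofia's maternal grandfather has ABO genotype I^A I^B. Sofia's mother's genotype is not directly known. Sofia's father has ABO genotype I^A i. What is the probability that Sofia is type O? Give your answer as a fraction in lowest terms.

Sofia's mother's ABO genotype from I^A i × I^A I^B: 1/4 I^A I^A, 1/4 I^A I^B, 1/4 I^A i, 1/4 I^B i.
Crossing each possibility with the father I^A i and summing P(type O): 1/4·0 + 1/4·0 + 1/4·1/4 + 1/4·1/4 = 1/8.

1/8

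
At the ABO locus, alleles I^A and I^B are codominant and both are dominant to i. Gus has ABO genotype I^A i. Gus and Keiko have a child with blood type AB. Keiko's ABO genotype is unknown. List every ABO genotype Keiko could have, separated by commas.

I^A I^B, I^B I^B, I^B i

For each candidate genotype of Keiko, check whether crossing it with I^A i can produce every observed child phenotype.
  I^A I^A → possible child types {A} ✗
  I^A I^B → possible child types {A, B, AB} ✓
  I^A i → possible child types {O, A} ✗
  I^B I^B → possible child types {B, AB} ✓
  I^B i → possible child types {O, A, B, AB} ✓
  i i → possible child types {O, A} ✗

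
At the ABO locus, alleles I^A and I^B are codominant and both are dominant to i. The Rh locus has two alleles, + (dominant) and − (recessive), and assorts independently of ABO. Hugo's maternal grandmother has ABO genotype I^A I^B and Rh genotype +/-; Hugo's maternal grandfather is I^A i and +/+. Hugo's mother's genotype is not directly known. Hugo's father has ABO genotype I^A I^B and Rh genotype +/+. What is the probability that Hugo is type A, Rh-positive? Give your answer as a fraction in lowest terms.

3/8

Hugo's mother's ABO genotype from I^A I^B × I^A i: 1/4 I^A I^A, 1/4 I^A I^B, 1/4 I^A i, 1/4 I^B i.
Crossing each possibility with the father I^A I^B and summing P(type A): 1/4·1/2 + 1/4·1/4 + 1/4·1/2 + 1/4·1/4 = 3/8.
Similarly for Rh via the mother's Rh distribution: P(Rh+) = 1.
Independent loci: 3/8 × 1 = 3/8.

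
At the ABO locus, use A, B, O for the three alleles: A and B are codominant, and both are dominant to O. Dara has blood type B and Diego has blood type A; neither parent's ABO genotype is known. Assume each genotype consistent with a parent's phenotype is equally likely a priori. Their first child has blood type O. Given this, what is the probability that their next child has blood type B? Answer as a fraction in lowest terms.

Possible genotypes: Dara ∈ {BB, BO}; Diego ∈ {AA, AO}.
Weight each parental genotype pair by prior × P(type-O child):
  BO × AO: posterior weight 1; P(next child type B) = 1/4.
Weighted sum = 1/4.

1/4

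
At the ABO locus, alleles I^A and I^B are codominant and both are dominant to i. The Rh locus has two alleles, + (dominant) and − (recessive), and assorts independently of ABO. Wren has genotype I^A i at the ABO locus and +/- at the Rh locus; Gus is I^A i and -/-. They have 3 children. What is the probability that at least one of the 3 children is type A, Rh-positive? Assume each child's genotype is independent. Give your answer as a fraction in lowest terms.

ABO cross I^A i × I^A i → 1/4 O, 3/4 A.
Rh cross +/- × -/- → 1/2 Rh+, 1/2 Rh-; so P(type A, Rh-positive) = 3/4 × 1/2 = 3/8 per child.
P(none) = (5/8)^3 = 125/512; P(at least one) = 1 − 125/512 = 387/512.

387/512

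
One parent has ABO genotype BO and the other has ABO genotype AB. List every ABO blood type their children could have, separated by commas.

A, B, AB

Gametes from BO × AB give offspring ABO genotypes AB, AO, BB, BO, i.e. phenotypes A, B, AB.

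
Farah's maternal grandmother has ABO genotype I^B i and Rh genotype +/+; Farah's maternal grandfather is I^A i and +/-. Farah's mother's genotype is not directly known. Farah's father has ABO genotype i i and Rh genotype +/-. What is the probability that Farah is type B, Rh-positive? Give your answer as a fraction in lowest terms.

Farah's mother's ABO genotype from I^B i × I^A i: 1/4 I^A I^B, 1/4 I^A i, 1/4 I^B i, 1/4 i i.
Crossing each possibility with the father i i and summing P(type B): 1/4·1/2 + 1/4·0 + 1/4·1/2 + 1/4·0 = 1/4.
Similarly for Rh via the mother's Rh distribution: P(Rh+) = 7/8.
Independent loci: 1/4 × 7/8 = 7/32.

7/32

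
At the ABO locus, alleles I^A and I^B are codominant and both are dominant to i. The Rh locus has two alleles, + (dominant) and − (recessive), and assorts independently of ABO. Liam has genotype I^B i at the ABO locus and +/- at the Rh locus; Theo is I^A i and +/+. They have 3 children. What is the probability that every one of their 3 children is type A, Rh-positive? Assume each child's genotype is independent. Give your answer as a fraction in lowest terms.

1/64

ABO cross I^B i × I^A i → 1/4 O, 1/4 A, 1/4 B, 1/4 AB.
Rh cross +/- × +/+ → 1 Rh+; so P(type A, Rh-positive) = 1/4 × 1 = 1/4 per child.
All 3 independent: (1/4)^3 = 1/64.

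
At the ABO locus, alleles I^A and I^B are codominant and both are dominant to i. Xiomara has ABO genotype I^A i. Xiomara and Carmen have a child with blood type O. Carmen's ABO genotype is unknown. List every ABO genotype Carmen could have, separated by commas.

I^A i, I^B i, i i

For each candidate genotype of Carmen, check whether crossing it with I^A i can produce every observed child phenotype.
  I^A I^A → possible child types {A} ✗
  I^A I^B → possible child types {A, B, AB} ✗
  I^A i → possible child types {O, A} ✓
  I^B I^B → possible child types {B, AB} ✗
  I^B i → possible child types {O, A, B, AB} ✓
  i i → possible child types {O, A} ✓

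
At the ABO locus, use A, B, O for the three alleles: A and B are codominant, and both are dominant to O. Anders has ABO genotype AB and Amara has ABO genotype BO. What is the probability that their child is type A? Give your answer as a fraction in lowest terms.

ABO cross AB × BO → offspring phenotypes: 1/4 A, 1/2 B, 1/4 AB.
So P(type A) = 1/4.

1/4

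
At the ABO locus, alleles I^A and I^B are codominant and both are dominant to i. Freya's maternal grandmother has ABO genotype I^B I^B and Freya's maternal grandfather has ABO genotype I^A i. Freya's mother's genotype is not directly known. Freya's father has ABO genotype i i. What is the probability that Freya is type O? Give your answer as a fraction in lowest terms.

1/4

Freya's mother's ABO genotype from I^B I^B × I^A i: 1/2 I^A I^B, 1/2 I^B i.
Crossing each possibility with the father i i and summing P(type O): 1/2·0 + 1/2·1/2 = 1/4.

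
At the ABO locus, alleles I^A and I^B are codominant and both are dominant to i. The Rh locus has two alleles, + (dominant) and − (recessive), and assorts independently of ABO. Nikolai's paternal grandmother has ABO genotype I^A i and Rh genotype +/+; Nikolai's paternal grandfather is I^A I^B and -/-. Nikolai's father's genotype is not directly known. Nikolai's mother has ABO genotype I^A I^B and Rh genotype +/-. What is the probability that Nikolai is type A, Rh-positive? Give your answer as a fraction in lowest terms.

Nikolai's father's ABO genotype from I^A i × I^A I^B: 1/4 I^A I^A, 1/4 I^A I^B, 1/4 I^A i, 1/4 I^B i.
Crossing each possibility with the mother I^A I^B and summing P(type A): 1/4·1/2 + 1/4·1/4 + 1/4·1/2 + 1/4·1/4 = 3/8.
Similarly for Rh via the father's Rh distribution: P(Rh+) = 3/4.
Independent loci: 3/8 × 3/4 = 9/32.

9/32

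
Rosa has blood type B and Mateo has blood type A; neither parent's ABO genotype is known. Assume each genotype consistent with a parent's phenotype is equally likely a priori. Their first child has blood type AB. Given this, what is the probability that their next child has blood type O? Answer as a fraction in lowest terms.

1/36

Possible genotypes: Rosa ∈ {BB, BO}; Mateo ∈ {AA, AO}.
Weight each parental genotype pair by prior × P(type-AB child):
  BB × AA: posterior weight 4/9; P(next child type O) = 0.
  BB × AO: posterior weight 2/9; P(next child type O) = 0.
  BO × AA: posterior weight 2/9; P(next child type O) = 0.
  BO × AO: posterior weight 1/9; P(next child type O) = 1/4.
Weighted sum = 1/36.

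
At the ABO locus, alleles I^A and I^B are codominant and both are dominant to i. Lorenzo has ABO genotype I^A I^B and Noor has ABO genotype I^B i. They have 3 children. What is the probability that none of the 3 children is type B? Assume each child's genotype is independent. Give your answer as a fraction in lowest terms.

1/8

ABO cross I^A I^B × I^B i → 1/4 A, 1/2 B, 1/4 AB.
So P(type B) = 1/2 per child.
P(not type B) = 1/2 for one child; (1/2)^3 = 1/8.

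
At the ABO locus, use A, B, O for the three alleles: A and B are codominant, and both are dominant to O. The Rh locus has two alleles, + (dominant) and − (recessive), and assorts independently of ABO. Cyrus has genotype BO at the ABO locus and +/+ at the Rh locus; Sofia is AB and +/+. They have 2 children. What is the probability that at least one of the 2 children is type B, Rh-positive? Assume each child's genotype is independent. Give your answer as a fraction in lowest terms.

ABO cross BO × AB → 1/4 A, 1/2 B, 1/4 AB.
Rh cross +/+ × +/+ → 1 Rh+; so P(type B, Rh-positive) = 1/2 × 1 = 1/2 per child.
P(none) = (1/2)^2 = 1/4; P(at least one) = 1 − 1/4 = 3/4.

3/4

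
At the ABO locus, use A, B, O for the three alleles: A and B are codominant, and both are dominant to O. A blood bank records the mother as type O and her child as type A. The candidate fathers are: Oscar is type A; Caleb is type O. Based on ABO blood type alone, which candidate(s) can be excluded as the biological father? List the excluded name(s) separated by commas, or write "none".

A candidate is excluded only if no genotype consistent with his phenotype could produce a type A child with a type O mother.
Caleb (type O): no genotype consistent with that phenotype can produce a type-A child with a type-O mother.

Caleb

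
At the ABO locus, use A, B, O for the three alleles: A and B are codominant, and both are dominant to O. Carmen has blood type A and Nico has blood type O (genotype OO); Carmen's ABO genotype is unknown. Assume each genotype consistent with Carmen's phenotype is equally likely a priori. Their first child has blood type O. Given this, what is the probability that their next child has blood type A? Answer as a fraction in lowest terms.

Possible genotypes: Carmen ∈ {AA, AO}; Nico ∈ {OO}.
Weight each parental genotype pair by prior × P(type-O child):
  AO × OO: posterior weight 1; P(next child type A) = 1/2.
Weighted sum = 1/2.

1/2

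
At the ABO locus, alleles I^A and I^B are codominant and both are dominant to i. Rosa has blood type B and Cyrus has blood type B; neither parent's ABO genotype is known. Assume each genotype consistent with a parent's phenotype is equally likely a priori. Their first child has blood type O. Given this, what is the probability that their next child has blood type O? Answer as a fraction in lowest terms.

Possible genotypes: Rosa ∈ {I^B I^B, I^B i}; Cyrus ∈ {I^B I^B, I^B i}.
Weight each parental genotype pair by prior × P(type-O child):
  I^B i × I^B i: posterior weight 1; P(next child type O) = 1/4.
Weighted sum = 1/4.

1/4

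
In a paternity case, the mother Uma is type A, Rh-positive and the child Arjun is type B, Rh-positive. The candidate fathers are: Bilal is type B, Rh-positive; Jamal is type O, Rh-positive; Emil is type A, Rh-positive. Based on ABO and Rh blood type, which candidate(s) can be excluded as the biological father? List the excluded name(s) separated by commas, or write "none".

A candidate is excluded only if no genotype consistent with his phenotype could produce a type B, Rh-positive child with a type A, Rh-positive mother.
Jamal (type O, Rh+): no genotype consistent with that phenotype can produce a type-B Rh+ child with a type-A mother.
Emil (type A, Rh+): no genotype consistent with that phenotype can produce a type-B Rh+ child with a type-A mother.

Jamal, Emil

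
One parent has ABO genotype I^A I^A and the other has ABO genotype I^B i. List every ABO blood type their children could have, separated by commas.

Gametes from I^A I^A × I^B i give offspring ABO genotypes I^A I^B, I^A i, i.e. phenotypes A, AB.

A, AB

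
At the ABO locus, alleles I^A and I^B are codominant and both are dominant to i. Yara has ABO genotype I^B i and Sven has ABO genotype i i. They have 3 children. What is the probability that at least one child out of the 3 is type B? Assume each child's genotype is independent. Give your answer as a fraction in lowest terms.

7/8

ABO cross I^B i × i i → 1/2 O, 1/2 B.
So P(type B) = 1/2 per child.
P(none) = (1/2)^3 = 1/8; P(at least one) = 1 − 1/8 = 7/8.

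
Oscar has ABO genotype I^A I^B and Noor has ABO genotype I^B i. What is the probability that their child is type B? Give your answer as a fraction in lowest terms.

ABO cross I^A I^B × I^B i → offspring phenotypes: 1/4 A, 1/2 B, 1/4 AB.
So P(type B) = 1/2.

1/2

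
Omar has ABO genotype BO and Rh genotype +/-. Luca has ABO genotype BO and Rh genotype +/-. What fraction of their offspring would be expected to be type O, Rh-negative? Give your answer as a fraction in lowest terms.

1/16

ABO cross BO × BO → offspring phenotypes: 1/4 O, 3/4 B.
Rh cross +/- × +/- → 3/4 Rh+, 1/4 Rh-.
Independent loci: P(type O, Rh-negative) = 1/4 × 1/4 = 1/16.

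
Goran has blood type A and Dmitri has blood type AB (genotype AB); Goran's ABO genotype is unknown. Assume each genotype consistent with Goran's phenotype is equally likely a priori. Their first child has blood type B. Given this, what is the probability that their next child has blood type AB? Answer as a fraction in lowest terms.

Possible genotypes: Goran ∈ {AA, AO}; Dmitri ∈ {AB}.
Weight each parental genotype pair by prior × P(type-B child):
  AO × AB: posterior weight 1; P(next child type AB) = 1/4.
Weighted sum = 1/4.

1/4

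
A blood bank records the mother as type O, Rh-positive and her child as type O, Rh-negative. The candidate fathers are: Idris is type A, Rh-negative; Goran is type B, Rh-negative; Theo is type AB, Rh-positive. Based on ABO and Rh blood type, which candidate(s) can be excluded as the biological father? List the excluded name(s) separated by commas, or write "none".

Theo

A candidate is excluded only if no genotype consistent with his phenotype could produce a type O, Rh-negative child with a type O, Rh-positive mother.
Theo (type AB, Rh+): no genotype consistent with that phenotype can produce a type-O Rh- child with a type-O mother.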